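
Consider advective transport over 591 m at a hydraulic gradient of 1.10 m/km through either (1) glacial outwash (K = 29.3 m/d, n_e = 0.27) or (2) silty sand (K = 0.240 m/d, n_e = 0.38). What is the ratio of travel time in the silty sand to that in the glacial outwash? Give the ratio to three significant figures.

172

Unit 1 (glacial outwash): v = 29.3×0.0011/0.27 = 0.1194 m/d, t = 591/0.1194 = 4951 d
Unit 2 (silty sand): v = 0.240×0.0011/0.38 = 6.947e-4 m/d, t = 591/6.947e-4 = 850700 d
t(silty sand) / t(glacial outwash) = 850700/4951 = 172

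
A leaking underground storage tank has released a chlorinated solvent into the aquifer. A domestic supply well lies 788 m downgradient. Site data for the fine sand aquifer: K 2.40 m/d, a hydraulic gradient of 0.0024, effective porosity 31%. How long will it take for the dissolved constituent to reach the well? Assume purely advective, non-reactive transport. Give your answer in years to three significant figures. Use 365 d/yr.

116 years

Specific discharge q = 2.40 × 0.0024 = 0.005760 m/d
Average linear velocity = 0.005760 / 0.31 = 0.01858 m/d
t = L / v = 788 / 0.01858 = 42410 d
   = 42410 / 365 = 116 yr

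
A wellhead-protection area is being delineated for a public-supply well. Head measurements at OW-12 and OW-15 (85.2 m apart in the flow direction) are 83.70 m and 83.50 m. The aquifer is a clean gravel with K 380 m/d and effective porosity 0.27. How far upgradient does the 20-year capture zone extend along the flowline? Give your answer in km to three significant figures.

Hydraulic gradient i = (83.70 − 83.50) / 85.2 = 0.20 / 85.2 = 0.002347
q = Ki = 380 × 0.002347 = 0.8920 m/d
Seepage velocity v = q / n = 0.8920 / 0.27 = 3.304 m/d
T = 20 yr × 365 = 7300 d
L = v × T = 3.304 × 7300 = 24120 m
   = 24.1 km

24.1 km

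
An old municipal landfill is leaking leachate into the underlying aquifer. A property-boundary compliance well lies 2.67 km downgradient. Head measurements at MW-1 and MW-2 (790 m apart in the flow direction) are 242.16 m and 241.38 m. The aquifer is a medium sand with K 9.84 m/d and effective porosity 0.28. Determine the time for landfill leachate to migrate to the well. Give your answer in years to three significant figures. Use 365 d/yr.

Hydraulic gradient i = (242.16 − 241.38) / 790 = 0.78 / 790 = 9.873e-4
q = Ki = 9.84 × 9.873e-4 = 0.009715 m/d
v_s = q/n_e = 0.009715/0.28 = 0.03470 m/d
L = 2.67 km = 2670 m
t = L / v = 2670 / 0.03470 = 76950 d
   = 76950 / 365 = 211 yr

211 years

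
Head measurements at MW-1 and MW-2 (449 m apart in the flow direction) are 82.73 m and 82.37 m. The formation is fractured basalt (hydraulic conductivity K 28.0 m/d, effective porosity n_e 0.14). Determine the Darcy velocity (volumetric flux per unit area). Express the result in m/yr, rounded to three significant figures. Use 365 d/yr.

Hydraulic gradient i = (82.73 − 82.37) / 449 = 0.36 / 449 = 8.018e-4
q = Ki = 28.0 × 8.018e-4 = 0.02245 m/d
   = 0.02245 × 365 = 8.19 m/yr

8.19 m/yr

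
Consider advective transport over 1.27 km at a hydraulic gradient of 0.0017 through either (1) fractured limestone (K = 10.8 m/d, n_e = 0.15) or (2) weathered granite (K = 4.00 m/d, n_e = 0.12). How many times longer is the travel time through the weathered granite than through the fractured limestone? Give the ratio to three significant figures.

Unit 1 (fractured limestone): v = 10.8×0.0017/0.15 = 0.1224 m/d, t = 1270/0.1224 = 10380 d
Unit 2 (weathered granite): v = 4.00×0.0017/0.12 = 0.05667 m/d, t = 1270/0.05667 = 22410 d
t(weathered granite) / t(fractured limestone) = 22410/10380 = 2.16

2.16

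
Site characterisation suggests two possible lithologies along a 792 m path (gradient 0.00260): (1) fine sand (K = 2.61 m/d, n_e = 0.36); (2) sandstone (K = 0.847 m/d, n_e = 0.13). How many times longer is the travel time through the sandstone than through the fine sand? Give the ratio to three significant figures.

1.11

Unit 1 (fine sand): v = 2.61×0.0026/0.36 = 0.01885 m/d, t = 792/0.01885 = 42020 d
Unit 2 (sandstone): v = 0.847×0.0026/0.13 = 0.01694 m/d, t = 792/0.01694 = 46750 d
t(sandstone) / t(fine sand) = 46750/42020 = 1.11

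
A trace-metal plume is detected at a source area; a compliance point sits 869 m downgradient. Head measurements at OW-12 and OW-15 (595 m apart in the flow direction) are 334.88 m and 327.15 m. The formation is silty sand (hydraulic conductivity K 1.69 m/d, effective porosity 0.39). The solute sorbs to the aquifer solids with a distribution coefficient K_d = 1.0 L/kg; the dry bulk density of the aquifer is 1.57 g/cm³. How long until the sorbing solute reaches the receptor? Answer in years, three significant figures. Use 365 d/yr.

213 years

Hydraulic gradient i = (334.88 − 327.15) / 595 = 7.73 / 595 = 0.01299
q = Ki = 1.69 × 0.01299 = 0.02196 m/d
v = Ki/n = 1.69·0.01299/0.39 = 0.05630 m/d
Retardation R = 1 + ρ_b·K_d/n = 1 + 1.57×1.0/0.39 = 5.026
Contaminant velocity v_c = v/R = 0.05630/5.026 = 0.01120 m/d
t = L/v_c = 869/0.01120 = 77580 d
   = 77580/365 = 213 yr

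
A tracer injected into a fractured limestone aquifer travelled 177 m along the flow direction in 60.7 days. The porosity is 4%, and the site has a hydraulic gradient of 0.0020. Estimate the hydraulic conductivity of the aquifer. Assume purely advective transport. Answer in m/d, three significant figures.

v = L / t = 177 / 60.7 = 2.916 m/d
K = v · n / i = 2.916 × 0.04 / 0.0020 = 58.3 m/d

58.3 m/d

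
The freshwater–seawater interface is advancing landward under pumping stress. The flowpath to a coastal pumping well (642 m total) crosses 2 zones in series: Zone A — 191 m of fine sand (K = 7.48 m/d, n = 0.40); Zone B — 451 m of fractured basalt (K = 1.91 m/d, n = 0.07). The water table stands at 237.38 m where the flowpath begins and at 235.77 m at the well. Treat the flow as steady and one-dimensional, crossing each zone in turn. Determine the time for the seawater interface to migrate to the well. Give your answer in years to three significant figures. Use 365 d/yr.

48.1 years

Total head drop ΔH = 237.38 − 235.77 = 1.61 m
Continuity: the same q passes through each zone, so ΔH = q·Σ(L_j/K_j) — the zones act as resistances in series.
Σ(L/K) = 191/7.48 + 451/1.91 = 25.53 + 236.1 = 261.7 d
q = ΔH / Σ(L/K) = 1.61 / 261.7 = 0.006153 m/d (same in every zone)
Zone A: v = q/n = 0.006153/0.40 = 0.01538 m/d → t_A = 191/0.01538 = 12420 d
Zone B: v = q/n = 0.006153/0.07 = 0.08790 m/d → t_B = 451/0.08790 = 5131 d
Total t = 12420 + 5131 = 17550 d
   = 17550 / 365 = 48.1 yr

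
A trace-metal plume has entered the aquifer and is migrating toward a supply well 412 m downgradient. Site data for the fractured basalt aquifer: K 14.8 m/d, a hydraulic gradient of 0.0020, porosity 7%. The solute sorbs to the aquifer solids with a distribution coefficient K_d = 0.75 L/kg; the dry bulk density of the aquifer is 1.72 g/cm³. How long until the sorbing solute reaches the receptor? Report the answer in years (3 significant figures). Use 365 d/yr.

Specific discharge q = 14.8 × 0.0020 = 0.02960 m/d
v = Ki/n = 14.8·0.0020/0.07 = 0.4229 m/d
Retardation R = 1 + ρ_b·K_d/n = 1 + 1.72×0.75/0.07 = 19.43
Contaminant velocity v_c = v/R = 0.4229/19.43 = 0.02176 m/d
t = L/v_c = 412/0.02176 = 18930 d
   = 18930/365 = 51.9 yr

51.9 years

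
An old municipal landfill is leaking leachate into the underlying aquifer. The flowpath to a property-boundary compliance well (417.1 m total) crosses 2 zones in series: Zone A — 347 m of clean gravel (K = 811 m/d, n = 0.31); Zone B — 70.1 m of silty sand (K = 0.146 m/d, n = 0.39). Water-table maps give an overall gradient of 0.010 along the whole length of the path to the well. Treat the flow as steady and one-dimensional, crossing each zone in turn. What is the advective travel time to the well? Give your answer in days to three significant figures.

15500 days

Steady 1-D flow in series ⇒ the Darcy flux q is identical in every zone and the zone head losses add (resistances L/K in series).
Σ(L/K) = 347/811 + 70.1/0.146 = 0.4279 + 480.1 = 480.6 d
K_eq = L_total / Σ(L/K) = 417.1 / 480.6 = 0.8679 m/d
q = K_eq · i = 0.8679 × 0.010 = 0.008679 m/d (same in every zone)
Zone A: v = q/n = 0.008679/0.31 = 0.02800 m/d → t_A = 347/0.02800 = 12390 d
Zone B: v = q/n = 0.008679/0.39 = 0.02225 m/d → t_B = 70.1/0.02225 = 3150 d
Total t = 12390 + 3150 = 15540 d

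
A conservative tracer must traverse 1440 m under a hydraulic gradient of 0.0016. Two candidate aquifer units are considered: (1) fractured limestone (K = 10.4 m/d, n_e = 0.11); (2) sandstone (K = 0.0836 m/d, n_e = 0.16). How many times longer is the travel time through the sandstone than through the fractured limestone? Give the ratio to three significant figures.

Unit 1 (fractured limestone): v = 10.4×0.0016/0.11 = 0.1513 m/d, t = 1440/0.1513 = 9519 d
Unit 2 (sandstone): v = 0.0836×0.0016/0.16 = 8.360e-4 m/d, t = 1440/8.360e-4 = 1.722e6 d
t(sandstone) / t(fractured limestone) = 1.722e6/9519 = 181

181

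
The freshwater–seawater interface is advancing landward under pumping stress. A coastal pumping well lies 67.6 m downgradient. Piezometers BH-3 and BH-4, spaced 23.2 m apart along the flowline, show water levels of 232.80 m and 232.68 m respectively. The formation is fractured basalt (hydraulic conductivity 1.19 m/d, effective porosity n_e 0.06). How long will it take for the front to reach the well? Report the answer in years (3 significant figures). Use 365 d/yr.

Hydraulic gradient i = (232.80 − 232.68) / 23.2 = 0.12 / 23.2 = 0.005172
Darcy flux q = K·i = 1.19 × 0.005172 = 0.006155 m/d
Average linear velocity = 0.006155 / 0.06 = 0.1026 m/d
t = L / v = 67.6 / 0.1026 = 659.0 d
   = 659.0 / 365 = 1.81 yr

1.81 years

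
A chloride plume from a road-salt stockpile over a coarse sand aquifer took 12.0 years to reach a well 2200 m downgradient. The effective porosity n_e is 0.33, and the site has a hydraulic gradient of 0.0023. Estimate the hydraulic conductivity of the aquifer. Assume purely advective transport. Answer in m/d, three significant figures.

72.1 m/d

t = 12.0 years = 4380 d
v = L / t = 2200 / 4380 = 0.5023 m/d
K = v · n / i = 0.5023 × 0.33 / 0.0023 = 72.1 m/d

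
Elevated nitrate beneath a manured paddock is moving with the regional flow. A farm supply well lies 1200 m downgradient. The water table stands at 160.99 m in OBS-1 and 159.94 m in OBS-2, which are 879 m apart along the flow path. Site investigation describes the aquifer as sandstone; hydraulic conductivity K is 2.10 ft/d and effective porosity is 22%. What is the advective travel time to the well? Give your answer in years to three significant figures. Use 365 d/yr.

Hydraulic gradient i = (160.99 − 159.94) / 879 = 1.05 / 879 = 0.001195
K = 2.10 ft/d × 0.3048 = 0.6401 m/d
Darcy flux q = K·i = 0.6401 × 0.001195 = 7.646e-4 m/d
v = Ki/n = 0.6401·0.001195/0.22 = 0.003475 m/d
t = L / v = 1200 / 0.003475 = 345300 d
   = 345300 / 365 = 946 yr

946 years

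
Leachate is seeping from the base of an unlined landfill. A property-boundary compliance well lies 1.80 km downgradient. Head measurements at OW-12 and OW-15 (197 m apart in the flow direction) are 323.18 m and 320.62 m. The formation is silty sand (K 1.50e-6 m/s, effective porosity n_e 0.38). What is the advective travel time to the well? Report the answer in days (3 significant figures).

Hydraulic gradient i = (323.18 − 320.62) / 197 = 2.56 / 197 = 0.01299
K = 1.50e-6 m/s × 86400 s/d = 0.1296 m/d
q = Ki = 0.1296 × 0.01299 = 0.001684 m/d
Seepage velocity v = q / n = 0.001684 / 0.38 = 0.004432 m/d
L = 1.80 km = 1800 m
t = L / v = 1800 / 0.004432 = 406100 d

406000 days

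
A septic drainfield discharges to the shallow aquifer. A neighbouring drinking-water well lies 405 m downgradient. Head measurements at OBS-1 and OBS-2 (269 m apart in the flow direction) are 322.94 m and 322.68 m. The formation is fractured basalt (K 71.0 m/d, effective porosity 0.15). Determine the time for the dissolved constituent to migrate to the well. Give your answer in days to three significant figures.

885 days

Hydraulic gradient i = (322.94 − 322.68) / 269 = 0.26 / 269 = 9.665e-4
q = Ki = 71.0 × 9.665e-4 = 0.06862 m/d
v = Ki/n = 71.0·9.665e-4/0.15 = 0.4575 m/d
t = L / v = 405 / 0.4575 = 885.3 d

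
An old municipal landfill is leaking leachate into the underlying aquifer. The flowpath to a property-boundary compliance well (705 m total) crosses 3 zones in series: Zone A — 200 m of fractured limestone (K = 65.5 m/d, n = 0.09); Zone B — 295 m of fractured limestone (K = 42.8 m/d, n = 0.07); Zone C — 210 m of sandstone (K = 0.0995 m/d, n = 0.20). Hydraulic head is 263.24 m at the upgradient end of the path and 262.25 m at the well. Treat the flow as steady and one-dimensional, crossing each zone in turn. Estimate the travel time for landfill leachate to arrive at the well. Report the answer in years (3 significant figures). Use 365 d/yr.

473 years

Total head drop ΔH = 263.24 − 262.25 = 0.99 m
Continuity: the same q passes through each zone, so ΔH = q·Σ(L_j/K_j) — the zones act as resistances in series.
Σ(L/K) = 200/65.5 + 295/42.8 + 210/0.0995 = 3.053 + 6.893 + 2111 = 2120 d
q = ΔH / Σ(L/K) = 0.99 / 2120 = 4.669e-4 m/d (same in every zone)
Zone A: v = q/n = 4.669e-4/0.09 = 0.005187 m/d → t_A = 200/0.005187 = 38550 d
Zone B: v = q/n = 4.669e-4/0.07 = 0.006670 m/d → t_B = 295/0.006670 = 44230 d
Zone C: v = q/n = 4.669e-4/0.20 = 0.002334 m/d → t_C = 210/0.002334 = 89960 d
Total t = 38550 + 44230 + 89960 = 172700 d
   = 172700 / 365 = 473 yr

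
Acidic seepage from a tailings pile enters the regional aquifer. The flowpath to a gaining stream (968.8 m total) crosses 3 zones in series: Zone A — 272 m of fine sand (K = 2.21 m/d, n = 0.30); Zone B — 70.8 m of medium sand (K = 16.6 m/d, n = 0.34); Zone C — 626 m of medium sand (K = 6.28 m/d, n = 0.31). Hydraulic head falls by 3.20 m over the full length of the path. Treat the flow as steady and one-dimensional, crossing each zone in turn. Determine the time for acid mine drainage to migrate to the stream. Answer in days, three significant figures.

Steady 1-D flow in series ⇒ the Darcy flux q is identical in every zone and the zone head losses add (resistances L/K in series).
Σ(L/K) = 272/2.21 + 70.8/16.6 + 626/6.28 = 123.1 + 4.265 + 99.68 = 227.0 d
q = ΔH / Σ(L/K) = 3.20 / 227.0 = 0.01410 m/d (same in every zone)
Zone A: v = q/n = 0.01410/0.30 = 0.04698 m/d → t_A = 272/0.04698 = 5789 d
Zone B: v = q/n = 0.01410/0.34 = 0.04146 m/d → t_B = 70.8/0.04146 = 1708 d
Zone C: v = q/n = 0.01410/0.31 = 0.04547 m/d → t_C = 626/0.04547 = 13770 d
Total t = 5789 + 1708 + 13770 = 21260 d

21300 days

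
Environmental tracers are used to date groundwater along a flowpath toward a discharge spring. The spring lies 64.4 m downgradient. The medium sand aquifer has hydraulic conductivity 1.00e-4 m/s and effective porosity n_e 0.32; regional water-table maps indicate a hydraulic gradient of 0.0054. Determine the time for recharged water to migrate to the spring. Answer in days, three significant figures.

K = 1.00e-4 m/s × 86400 s/d = 8.640 m/d
Specific discharge q = 8.640 × 0.0054 = 0.04666 m/d
v = Ki/n = 8.640·0.0054/0.32 = 0.1458 m/d
t = L / v = 64.4 / 0.1458 = 441.7 d

442 days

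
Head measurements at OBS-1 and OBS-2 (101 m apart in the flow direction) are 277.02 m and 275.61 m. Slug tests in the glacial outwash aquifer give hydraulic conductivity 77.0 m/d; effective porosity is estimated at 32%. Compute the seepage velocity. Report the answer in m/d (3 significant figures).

3.36 m/d

Hydraulic gradient i = (277.02 − 275.61) / 101 = 1.41 / 101 = 0.01396
Darcy flux q = K·i = 77.0 × 0.01396 = 1.075 m/d
Seepage velocity v = q / n = 1.075 / 0.32 = 3.359 m/d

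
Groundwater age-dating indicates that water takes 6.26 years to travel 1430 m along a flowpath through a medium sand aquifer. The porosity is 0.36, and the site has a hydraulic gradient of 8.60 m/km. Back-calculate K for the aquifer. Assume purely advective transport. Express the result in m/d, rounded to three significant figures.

t = 6.26 years = 2285 d
v = L / t = 1430 / 2285 = 0.6258 m/d
K = v · n / i = 0.6258 × 0.36 / 0.0086 = 26.2 m/d

26.2 m/d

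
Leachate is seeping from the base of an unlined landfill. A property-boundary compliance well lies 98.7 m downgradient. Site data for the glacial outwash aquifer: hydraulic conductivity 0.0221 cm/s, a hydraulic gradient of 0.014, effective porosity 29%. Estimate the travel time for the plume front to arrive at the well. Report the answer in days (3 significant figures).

K = 0.0221 cm/s × 864 = 19.09 m/d
Specific discharge q = 19.09 × 0.014 = 0.2673 m/d
v = Ki/n = 19.09·0.014/0.29 = 0.9218 m/d
t = L / v = 98.7 / 0.9218 = 107.1 d

107 days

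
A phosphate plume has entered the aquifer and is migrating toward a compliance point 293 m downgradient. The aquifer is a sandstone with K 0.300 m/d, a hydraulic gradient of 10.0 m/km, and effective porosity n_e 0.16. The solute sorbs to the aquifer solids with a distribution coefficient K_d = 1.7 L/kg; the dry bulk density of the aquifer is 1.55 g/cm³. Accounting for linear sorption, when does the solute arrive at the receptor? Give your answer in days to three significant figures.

Specific discharge q = 0.300 × 0.010 = 0.003000 m/d
v_s = q/n_e = 0.003000/0.16 = 0.01875 m/d
Retardation R = 1 + ρ_b·K_d/n = 1 + 1.55×1.7/0.16 = 17.47
Contaminant velocity v_c = v/R = 0.01875/17.47 = 0.001073 m/d
t = L/v_c = 293/0.001073 = 273000 d

273000 days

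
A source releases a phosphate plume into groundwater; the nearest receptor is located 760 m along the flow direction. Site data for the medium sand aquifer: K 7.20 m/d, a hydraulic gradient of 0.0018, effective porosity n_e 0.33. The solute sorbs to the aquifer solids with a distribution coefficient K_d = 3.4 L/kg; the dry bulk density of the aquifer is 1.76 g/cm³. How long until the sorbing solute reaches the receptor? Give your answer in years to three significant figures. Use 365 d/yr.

1010 years

Darcy flux q = K·i = 7.20 × 0.0018 = 0.01296 m/d
Seepage velocity v = q / n = 0.01296 / 0.33 = 0.03927 m/d
Retardation R = 1 + ρ_b·K_d/n = 1 + 1.76×3.4/0.33 = 19.13
Contaminant velocity v_c = v/R = 0.03927/19.13 = 0.002053 m/d
t = L/v_c = 760/0.002053 = 370300 d
   = 370300/365 = 1010 yr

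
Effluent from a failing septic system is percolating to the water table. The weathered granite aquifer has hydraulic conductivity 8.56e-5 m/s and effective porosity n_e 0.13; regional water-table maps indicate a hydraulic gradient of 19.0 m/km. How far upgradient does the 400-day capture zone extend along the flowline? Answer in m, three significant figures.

432 m

K = 8.56e-5 m/s × 86400 s/d = 7.396 m/d
q = Ki = 7.396 × 0.019 = 0.1405 m/d
v_s = q/n_e = 0.1405/0.13 = 1.081 m/d
L = v × T = 1.081 × 400 = 432.4 m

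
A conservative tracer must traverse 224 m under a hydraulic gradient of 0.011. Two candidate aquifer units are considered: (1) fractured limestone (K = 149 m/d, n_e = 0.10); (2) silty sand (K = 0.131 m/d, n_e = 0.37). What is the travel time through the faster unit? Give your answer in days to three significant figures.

Unit 1 (fractured limestone): v = 149×0.011/0.10 = 16.39 m/d, t = 224/16.39 = 13.67 d
Unit 2 (silty sand): v = 0.131×0.011/0.37 = 0.003895 m/d, t = 224/0.003895 = 57520 d
Faster unit: t = 13.7 d

13.7 days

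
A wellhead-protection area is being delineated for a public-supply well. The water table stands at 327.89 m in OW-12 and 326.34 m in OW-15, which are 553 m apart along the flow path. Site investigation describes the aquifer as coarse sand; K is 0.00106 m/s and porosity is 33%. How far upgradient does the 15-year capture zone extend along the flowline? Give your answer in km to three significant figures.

4.26 km

Hydraulic gradient i = (327.89 − 326.34) / 553 = 1.55 / 553 = 0.002803
K = 0.00106 m/s × 86400 s/d = 91.58 m/d
q = Ki = 91.58 × 0.002803 = 0.2567 m/d
v = Ki/n = 91.58·0.002803/0.33 = 0.7779 m/d
T = 15 yr × 365 = 5475 d
L = v × T = 0.7779 × 5475 = 4259 m
   = 4.26 km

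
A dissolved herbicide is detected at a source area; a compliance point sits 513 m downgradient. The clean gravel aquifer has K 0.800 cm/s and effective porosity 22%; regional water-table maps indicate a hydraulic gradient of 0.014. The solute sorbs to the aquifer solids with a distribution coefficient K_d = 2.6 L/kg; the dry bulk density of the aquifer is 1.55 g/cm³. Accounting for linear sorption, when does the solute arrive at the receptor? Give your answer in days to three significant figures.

225 days

K = 0.800 cm/s × 864 = 691.2 m/d
Darcy flux q = K·i = 691.2 × 0.014 = 9.677 m/d
Seepage velocity v = q / n = 9.677 / 0.22 = 43.99 m/d
Retardation R = 1 + ρ_b·K_d/n = 1 + 1.55×2.6/0.22 = 19.32
Contaminant velocity v_c = v/R = 43.99/19.32 = 2.277 m/d
t = L/v_c = 513/2.277 = 225.3 d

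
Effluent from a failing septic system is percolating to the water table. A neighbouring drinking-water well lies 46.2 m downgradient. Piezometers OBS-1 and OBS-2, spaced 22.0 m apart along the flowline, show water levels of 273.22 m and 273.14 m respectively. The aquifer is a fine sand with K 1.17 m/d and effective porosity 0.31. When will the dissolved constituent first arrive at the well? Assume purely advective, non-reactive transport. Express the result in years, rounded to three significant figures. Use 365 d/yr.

9.22 years

Hydraulic gradient i = (273.22 − 273.14) / 22.0 = 0.08 / 22.0 = 0.003636
Specific discharge q = 1.17 × 0.003636 = 0.004255 m/d
Seepage velocity v = q / n = 0.004255 / 0.31 = 0.01372 m/d
t = L / v = 46.2 / 0.01372 = 3366 d
   = 3366 / 365 = 9.22 yr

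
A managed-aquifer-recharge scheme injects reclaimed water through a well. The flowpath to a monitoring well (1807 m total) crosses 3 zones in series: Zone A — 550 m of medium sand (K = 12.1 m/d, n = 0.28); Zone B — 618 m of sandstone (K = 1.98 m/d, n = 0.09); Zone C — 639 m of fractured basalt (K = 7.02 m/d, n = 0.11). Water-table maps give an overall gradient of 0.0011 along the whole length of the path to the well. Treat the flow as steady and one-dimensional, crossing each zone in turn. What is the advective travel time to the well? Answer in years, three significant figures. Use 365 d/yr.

For zones in series the flux q is common to all zones; the equivalent conductivity is the harmonic (thickness-weighted) mean, K_eq = L_total / Σ(L_j/K_j).
Σ(L/K) = 550/12.1 + 618/1.98 + 639/7.02 = 45.45 + 312.1 + 91.03 = 448.6 d
K_eq = L_total / Σ(L/K) = 1807 / 448.6 = 4.028 m/d
q = K_eq · i = 4.028 × 0.0011 = 0.004431 m/d (same in every zone)
Zone A: v = q/n = 0.004431/0.28 = 0.01582 m/d → t_A = 550/0.01582 = 34760 d
Zone B: v = q/n = 0.004431/0.09 = 0.04923 m/d → t_B = 618/0.04923 = 12550 d
Zone C: v = q/n = 0.004431/0.11 = 0.04028 m/d → t_C = 639/0.04028 = 15860 d
Total t = 34760 + 12550 + 15860 = 63170 d
   = 63170 / 365 = 173 yr

173 years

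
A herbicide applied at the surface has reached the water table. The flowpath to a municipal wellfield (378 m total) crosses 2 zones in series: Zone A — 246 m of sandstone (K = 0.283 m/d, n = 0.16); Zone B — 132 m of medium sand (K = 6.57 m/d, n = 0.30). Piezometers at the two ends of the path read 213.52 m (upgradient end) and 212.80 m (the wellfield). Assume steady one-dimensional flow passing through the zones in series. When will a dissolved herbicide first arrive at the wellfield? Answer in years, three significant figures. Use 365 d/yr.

267 years

Total head drop ΔH = 213.52 − 212.80 = 0.72 m
Steady 1-D flow in series ⇒ the Darcy flux q is identical in every zone and the zone head losses add (resistances L/K in series).
Σ(L/K) = 246/0.283 + 132/6.57 = 869.3 + 20.09 = 889.3 d
q = ΔH / Σ(L/K) = 0.72 / 889.3 = 8.096e-4 m/d (same in every zone)
Zone A: v = q/n = 8.096e-4/0.16 = 0.005060 m/d → t_A = 246/0.005060 = 48620 d
Zone B: v = q/n = 8.096e-4/0.30 = 0.002699 m/d → t_B = 132/0.002699 = 48910 d
Total t = 48620 + 48910 = 97530 d
   = 97530 / 365 = 267 yr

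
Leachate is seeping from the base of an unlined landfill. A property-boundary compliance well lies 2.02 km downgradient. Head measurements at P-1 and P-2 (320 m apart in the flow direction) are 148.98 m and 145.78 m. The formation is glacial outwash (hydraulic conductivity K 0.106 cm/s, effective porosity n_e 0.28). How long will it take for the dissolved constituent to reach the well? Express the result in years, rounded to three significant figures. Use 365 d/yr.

Hydraulic gradient i = (148.98 − 145.78) / 320 = 3.20 / 320 = 0.01000
K = 0.106 cm/s × 864 = 91.58 m/d
Darcy flux q = K·i = 91.58 × 0.01000 = 0.9158 m/d
Average linear velocity = 0.9158 / 0.28 = 3.271 m/d
L = 2.02 km = 2020 m
t = L / v = 2020 / 3.271 = 617.6 d
   = 617.6 / 365 = 1.69 yr

1.69 years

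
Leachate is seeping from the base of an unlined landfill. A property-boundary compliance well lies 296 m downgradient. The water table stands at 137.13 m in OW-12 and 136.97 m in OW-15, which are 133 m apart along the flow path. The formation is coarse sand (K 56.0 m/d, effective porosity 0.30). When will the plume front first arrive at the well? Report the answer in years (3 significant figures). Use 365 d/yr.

Hydraulic gradient i = (137.13 − 136.97) / 133 = 0.16 / 133 = 0.001203
Specific discharge q = 56.0 × 0.001203 = 0.06737 m/d
v_s = q/n_e = 0.06737/0.30 = 0.2246 m/d
t = L / v = 296 / 0.2246 = 1318 d
   = 1318 / 365 = 3.61 yr

3.61 years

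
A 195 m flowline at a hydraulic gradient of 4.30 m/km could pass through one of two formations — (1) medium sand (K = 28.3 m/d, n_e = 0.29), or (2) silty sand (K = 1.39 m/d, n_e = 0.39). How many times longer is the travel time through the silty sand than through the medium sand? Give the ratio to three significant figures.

Unit 1 (medium sand): v = 28.3×0.0043/0.29 = 0.4196 m/d, t = 195/0.4196 = 464.7 d
Unit 2 (silty sand): v = 1.39×0.0043/0.39 = 0.01533 m/d, t = 195/0.01533 = 12720 d
t(silty sand) / t(medium sand) = 12720/464.7 = 27.4

27.4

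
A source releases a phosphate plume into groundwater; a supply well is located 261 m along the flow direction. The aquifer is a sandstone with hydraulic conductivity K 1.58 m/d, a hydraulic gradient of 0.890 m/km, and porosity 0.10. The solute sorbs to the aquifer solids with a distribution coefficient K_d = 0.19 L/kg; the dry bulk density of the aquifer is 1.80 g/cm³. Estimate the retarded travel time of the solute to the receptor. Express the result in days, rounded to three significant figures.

82000 days

Specific discharge q = 1.58 × 8.9e-4 = 0.001406 m/d
Average linear velocity = 0.001406 / 0.10 = 0.01406 m/d
Retardation R = 1 + ρ_b·K_d/n = 1 + 1.80×0.19/0.10 = 4.420
Contaminant velocity v_c = v/R = 0.01406/4.420 = 0.003181 m/d
t = L/v_c = 261/0.003181 = 82040 d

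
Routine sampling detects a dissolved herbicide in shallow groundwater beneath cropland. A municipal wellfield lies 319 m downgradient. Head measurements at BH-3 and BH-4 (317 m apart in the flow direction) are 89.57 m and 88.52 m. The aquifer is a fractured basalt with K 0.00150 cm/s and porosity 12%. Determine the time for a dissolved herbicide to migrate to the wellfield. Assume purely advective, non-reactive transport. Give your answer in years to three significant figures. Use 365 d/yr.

Hydraulic gradient i = (89.57 − 88.52) / 317 = 1.05 / 317 = 0.003312
K = 0.00150 cm/s × 864 = 1.296 m/d
q = Ki = 1.296 × 0.003312 = 0.004293 m/d
Seepage velocity v = q / n = 0.004293 / 0.12 = 0.03577 m/d
t = L / v = 319 / 0.03577 = 8917 d
   = 8917 / 365 = 24.4 yr

24.4 years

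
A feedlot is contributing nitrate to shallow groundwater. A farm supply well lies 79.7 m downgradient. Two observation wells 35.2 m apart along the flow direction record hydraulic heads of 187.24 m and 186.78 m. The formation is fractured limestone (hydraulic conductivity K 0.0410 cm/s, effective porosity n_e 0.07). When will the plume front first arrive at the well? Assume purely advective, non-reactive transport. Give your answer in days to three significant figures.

Hydraulic gradient i = (187.24 − 186.78) / 35.2 = 0.46 / 35.2 = 0.01307
K = 0.0410 cm/s × 864 = 35.42 m/d
q = Ki = 35.42 × 0.01307 = 0.4629 m/d
v = Ki/n = 35.42·0.01307/0.07 = 6.613 m/d
t = L / v = 79.7 / 6.613 = 12.05 d

12.1 days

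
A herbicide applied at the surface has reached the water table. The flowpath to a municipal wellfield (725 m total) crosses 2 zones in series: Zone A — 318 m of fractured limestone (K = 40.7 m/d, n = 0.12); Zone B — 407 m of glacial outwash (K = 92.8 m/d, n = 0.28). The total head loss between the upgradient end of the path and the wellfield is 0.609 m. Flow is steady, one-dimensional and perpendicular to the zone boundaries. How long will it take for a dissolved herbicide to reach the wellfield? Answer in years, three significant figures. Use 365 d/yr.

8.35 years

Continuity: the same q passes through each zone, so ΔH = q·Σ(L_j/K_j) — the zones act as resistances in series.
Σ(L/K) = 318/40.7 + 407/92.8 = 7.813 + 4.386 = 12.20 d
q = ΔH / Σ(L/K) = 0.609 / 12.20 = 0.04992 m/d (same in every zone)
Zone A: v = q/n = 0.04992/0.12 = 0.4160 m/d → t_A = 318/0.4160 = 764.4 d
Zone B: v = q/n = 0.04992/0.28 = 0.1783 m/d → t_B = 407/0.1783 = 2283 d
Total t = 764.4 + 2283 = 3047 d
   = 3047 / 365 = 8.35 yr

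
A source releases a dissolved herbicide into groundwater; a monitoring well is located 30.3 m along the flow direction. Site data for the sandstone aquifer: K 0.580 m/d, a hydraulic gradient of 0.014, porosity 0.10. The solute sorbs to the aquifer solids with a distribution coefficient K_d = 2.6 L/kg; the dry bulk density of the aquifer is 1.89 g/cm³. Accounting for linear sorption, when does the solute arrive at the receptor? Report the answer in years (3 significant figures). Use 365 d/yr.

Darcy flux q = K·i = 0.580 × 0.014 = 0.008120 m/d
Average linear velocity = 0.008120 / 0.10 = 0.08120 m/d
Retardation R = 1 + ρ_b·K_d/n = 1 + 1.89×2.6/0.10 = 50.14
Contaminant velocity v_c = v/R = 0.08120/50.14 = 0.001619 m/d
t = L/v_c = 30.3/0.001619 = 18710 d
   = 18710/365 = 51.3 yr

51.3 years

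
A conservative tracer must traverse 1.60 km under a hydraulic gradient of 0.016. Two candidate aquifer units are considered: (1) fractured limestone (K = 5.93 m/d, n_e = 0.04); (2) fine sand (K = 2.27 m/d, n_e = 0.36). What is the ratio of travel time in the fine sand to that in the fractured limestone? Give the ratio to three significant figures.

Unit 1 (fractured limestone): v = 5.93×0.016/0.04 = 2.372 m/d, t = 1600/2.372 = 674.5 d
Unit 2 (fine sand): v = 2.27×0.016/0.36 = 0.1009 m/d, t = 1600/0.1009 = 15860 d
t(fine sand) / t(fractured limestone) = 15860/674.5 = 23.5

23.5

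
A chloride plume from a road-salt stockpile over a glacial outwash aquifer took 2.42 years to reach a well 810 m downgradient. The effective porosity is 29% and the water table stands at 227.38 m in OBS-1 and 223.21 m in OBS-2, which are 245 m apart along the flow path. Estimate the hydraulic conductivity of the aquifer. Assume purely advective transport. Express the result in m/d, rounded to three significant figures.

15.6 m/d

Hydraulic gradient i = (227.38 − 223.21) / 245 = 4.17 / 245 = 0.01702
t = 2.42 years = 883.3 d
v = L / t = 810 / 883.3 = 0.9170 m/d
K = v · n / i = 0.9170 × 0.29 / 0.01702 = 15.6 m/d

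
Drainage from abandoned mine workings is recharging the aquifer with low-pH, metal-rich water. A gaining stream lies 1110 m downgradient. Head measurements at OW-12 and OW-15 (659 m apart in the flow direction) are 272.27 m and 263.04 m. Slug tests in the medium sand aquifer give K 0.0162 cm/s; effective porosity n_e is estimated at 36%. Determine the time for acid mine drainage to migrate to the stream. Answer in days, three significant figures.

Hydraulic gradient i = (272.27 − 263.04) / 659 = 9.23 / 659 = 0.01401
K = 0.0162 cm/s × 864 = 14.00 m/d
Darcy flux q = K·i = 14.00 × 0.01401 = 0.1960 m/d
Seepage velocity v = q / n = 0.1960 / 0.36 = 0.5446 m/d
t = L / v = 1110 / 0.5446 = 2038 d

2040 days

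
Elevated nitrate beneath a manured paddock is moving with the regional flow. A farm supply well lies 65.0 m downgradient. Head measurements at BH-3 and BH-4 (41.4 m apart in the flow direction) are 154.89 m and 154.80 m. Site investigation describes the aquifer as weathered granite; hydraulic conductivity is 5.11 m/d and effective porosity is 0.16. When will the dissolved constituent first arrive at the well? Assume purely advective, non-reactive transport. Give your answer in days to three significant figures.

Hydraulic gradient i = (154.89 − 154.80) / 41.4 = 0.09 / 41.4 = 0.002174
q = Ki = 5.11 × 0.002174 = 0.01111 m/d
Average linear velocity = 0.01111 / 0.16 = 0.06943 m/d
t = L / v = 65.0 / 0.06943 = 936.2 d

936 days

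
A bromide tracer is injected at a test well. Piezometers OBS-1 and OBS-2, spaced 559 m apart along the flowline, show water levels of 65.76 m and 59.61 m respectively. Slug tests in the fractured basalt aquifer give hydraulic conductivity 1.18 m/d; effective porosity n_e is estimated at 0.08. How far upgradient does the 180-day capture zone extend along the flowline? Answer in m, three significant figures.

29.2 m

Hydraulic gradient i = (65.76 − 59.61) / 559 = 6.15 / 559 = 0.01100
q = Ki = 1.18 × 0.01100 = 0.01298 m/d
Average linear velocity = 0.01298 / 0.08 = 0.1623 m/d
L = v × T = 0.1623 × 180 = 29.21 m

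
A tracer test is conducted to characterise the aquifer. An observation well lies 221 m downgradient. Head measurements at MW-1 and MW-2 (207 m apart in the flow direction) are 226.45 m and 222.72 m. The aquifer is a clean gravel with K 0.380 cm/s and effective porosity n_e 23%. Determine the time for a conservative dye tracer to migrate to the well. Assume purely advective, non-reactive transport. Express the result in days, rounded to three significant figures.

Hydraulic gradient i = (226.45 − 222.72) / 207 = 3.73 / 207 = 0.01802
K = 0.380 cm/s × 864 = 328.3 m/d
Specific discharge q = 328.3 × 0.01802 = 5.916 m/d
Seepage velocity v = q / n = 5.916 / 0.23 = 25.72 m/d
t = L / v = 221 / 25.72 = 8.592 d

8.59 days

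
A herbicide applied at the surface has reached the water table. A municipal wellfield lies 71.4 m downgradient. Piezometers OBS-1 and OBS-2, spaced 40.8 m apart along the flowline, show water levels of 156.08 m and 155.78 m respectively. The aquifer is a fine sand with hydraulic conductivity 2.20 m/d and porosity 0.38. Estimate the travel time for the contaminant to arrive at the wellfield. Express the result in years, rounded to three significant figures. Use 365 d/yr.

Hydraulic gradient i = (156.08 − 155.78) / 40.8 = 0.30 / 40.8 = 0.007353
q = Ki = 2.20 × 0.007353 = 0.01618 m/d
v = Ki/n = 2.20·0.007353/0.38 = 0.04257 m/d
t = L / v = 71.4 / 0.04257 = 1677 d
   = 1677 / 365 = 4.60 yr

4.60 years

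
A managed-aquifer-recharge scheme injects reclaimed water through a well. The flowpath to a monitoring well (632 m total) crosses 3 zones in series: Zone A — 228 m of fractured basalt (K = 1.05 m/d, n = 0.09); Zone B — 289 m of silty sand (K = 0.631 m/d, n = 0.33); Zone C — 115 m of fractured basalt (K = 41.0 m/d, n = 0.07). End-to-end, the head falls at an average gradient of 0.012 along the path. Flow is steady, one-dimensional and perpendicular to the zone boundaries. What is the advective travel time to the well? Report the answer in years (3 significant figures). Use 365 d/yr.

30.4 years

For zones in series the flux q is common to all zones; the equivalent conductivity is the harmonic (thickness-weighted) mean, K_eq = L_total / Σ(L_j/K_j).
Σ(L/K) = 228/1.05 + 289/0.631 + 115/41.0 = 217.1 + 458.0 + 2.805 = 678.0 d
K_eq = L_total / Σ(L/K) = 632 / 678.0 = 0.9322 m/d
q = K_eq · i = 0.9322 × 0.012 = 0.01119 m/d (same in every zone)
Zone A: v = q/n = 0.01119/0.09 = 0.1243 m/d → t_A = 228/0.1243 = 1834 d
Zone B: v = q/n = 0.01119/0.33 = 0.03390 m/d → t_B = 289/0.03390 = 8525 d
Zone C: v = q/n = 0.01119/0.07 = 0.1598 m/d → t_C = 115/0.1598 = 719.6 d
Total t = 1834 + 8525 + 719.6 = 11080 d
   = 11080 / 365 = 30.4 yr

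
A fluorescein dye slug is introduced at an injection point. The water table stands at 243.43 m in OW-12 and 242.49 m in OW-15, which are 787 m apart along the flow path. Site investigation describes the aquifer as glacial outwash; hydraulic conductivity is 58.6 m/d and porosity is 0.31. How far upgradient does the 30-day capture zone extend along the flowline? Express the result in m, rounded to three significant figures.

Hydraulic gradient i = (243.43 − 242.49) / 787 = 0.94 / 787 = 0.001194
Darcy flux q = K·i = 58.6 × 0.001194 = 0.06999 m/d
Seepage velocity v = q / n = 0.06999 / 0.31 = 0.2258 m/d
L = v × T = 0.2258 × 30 = 6.773 m

6.77 m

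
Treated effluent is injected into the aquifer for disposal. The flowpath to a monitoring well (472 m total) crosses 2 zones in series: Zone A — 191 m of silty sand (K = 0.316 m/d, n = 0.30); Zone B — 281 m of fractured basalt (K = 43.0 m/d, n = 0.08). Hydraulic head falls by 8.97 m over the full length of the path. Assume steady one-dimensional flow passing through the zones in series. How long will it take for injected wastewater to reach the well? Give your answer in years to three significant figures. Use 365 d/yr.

Steady 1-D flow in series ⇒ the Darcy flux q is identical in every zone and the zone head losses add (resistances L/K in series).
Σ(L/K) = 191/0.316 + 281/43.0 = 604.4 + 6.535 = 611.0 d
q = ΔH / Σ(L/K) = 8.97 / 611.0 = 0.01468 m/d (same in every zone)
Zone A: v = q/n = 0.01468/0.30 = 0.04894 m/d → t_A = 191/0.04894 = 3903 d
Zone B: v = q/n = 0.01468/0.08 = 0.1835 m/d → t_B = 281/0.1835 = 1531 d
Total t = 3903 + 1531 = 5434 d
   = 5434 / 365 = 14.9 yr

14.9 years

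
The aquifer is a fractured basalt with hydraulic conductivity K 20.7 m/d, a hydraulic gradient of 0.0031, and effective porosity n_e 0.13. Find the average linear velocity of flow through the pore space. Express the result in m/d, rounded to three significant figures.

0.494 m/d

Darcy flux q = K·i = 20.7 × 0.0031 = 0.06417 m/d
v = Ki/n = 20.7·0.0031/0.13 = 0.4936 m/d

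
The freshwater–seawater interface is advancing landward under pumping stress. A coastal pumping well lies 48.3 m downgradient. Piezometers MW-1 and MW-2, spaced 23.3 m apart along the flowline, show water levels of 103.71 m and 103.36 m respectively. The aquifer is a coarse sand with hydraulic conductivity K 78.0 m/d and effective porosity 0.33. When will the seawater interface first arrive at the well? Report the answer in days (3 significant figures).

Hydraulic gradient i = (103.71 − 103.36) / 23.3 = 0.35 / 23.3 = 0.01502
Darcy flux q = K·i = 78.0 × 0.01502 = 1.172 m/d
Average linear velocity = 1.172 / 0.33 = 3.551 m/d
t = L / v = 48.3 / 3.551 = 13.60 d

13.6 days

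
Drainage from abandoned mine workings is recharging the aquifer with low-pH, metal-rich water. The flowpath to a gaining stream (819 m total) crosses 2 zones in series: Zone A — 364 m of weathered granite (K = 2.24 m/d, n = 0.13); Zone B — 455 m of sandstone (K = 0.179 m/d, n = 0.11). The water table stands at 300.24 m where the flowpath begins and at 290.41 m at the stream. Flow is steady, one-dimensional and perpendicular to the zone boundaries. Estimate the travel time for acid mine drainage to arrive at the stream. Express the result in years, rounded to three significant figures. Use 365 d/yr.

Total head drop ΔH = 300.24 − 290.41 = 9.83 m
Steady 1-D flow in series ⇒ the Darcy flux q is identical in every zone and the zone head losses add (resistances L/K in series).
Σ(L/K) = 364/2.24 + 455/0.179 = 162.5 + 2542 = 2704 d
q = ΔH / Σ(L/K) = 9.83 / 2704 = 0.003635 m/d (same in every zone)
Zone A: v = q/n = 0.003635/0.13 = 0.02796 m/d → t_A = 364/0.02796 = 13020 d
Zone B: v = q/n = 0.003635/0.11 = 0.03304 m/d → t_B = 455/0.03304 = 13770 d
Total t = 13020 + 13770 = 26790 d
   = 26790 / 365 = 73.4 yr

73.4 years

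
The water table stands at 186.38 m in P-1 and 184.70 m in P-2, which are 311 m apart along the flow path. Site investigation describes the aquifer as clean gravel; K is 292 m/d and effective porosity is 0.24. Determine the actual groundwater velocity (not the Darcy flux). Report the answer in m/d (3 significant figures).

Hydraulic gradient i = (186.38 − 184.70) / 311 = 1.68 / 311 = 0.005402
Specific discharge q = 292 × 0.005402 = 1.577 m/d
v_s = q/n_e = 1.577/0.24 = 6.572 m/d

6.57 m/d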